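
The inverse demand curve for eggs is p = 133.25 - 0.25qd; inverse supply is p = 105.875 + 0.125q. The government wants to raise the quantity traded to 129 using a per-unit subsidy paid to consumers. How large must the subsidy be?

Required subsidy s = 21 per unit

At q = 129, from the demand curve buyers pay pb = 133.25 − 0.25·129 = 101; from the supply curve sellers need ps = 105.875 + 0.125·129 = 122.
The subsidy must fill the gap: s = ps − pb = 122 − 101 = 21.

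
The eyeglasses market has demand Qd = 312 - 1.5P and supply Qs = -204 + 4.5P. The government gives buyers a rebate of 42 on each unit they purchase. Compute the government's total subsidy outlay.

Pre-subsidy: 312 - 1.5P = -204 + 4.5P gives P* = 86, Q* = 183.
With the rebate, buyers effectively pay Pb = Ps − 42, where Ps is the price sellers receive.
Demand in terms of Ps becomes Qd = 312 − 1.5(Ps − 42) = 375 - 1.5Ps. Setting this equal to supply: 375 - 1.5Ps = -204 + 4.5Ps, so Ps = 96.5.
Buyers pay Pb = 96.5 − 42 = 54.5; Q' = -204 + 4.5·96.5 = 230.25.
Government outlay = subsidy × quantity = 42 × 230.25 = 9670.5.

Government cost = 9670.5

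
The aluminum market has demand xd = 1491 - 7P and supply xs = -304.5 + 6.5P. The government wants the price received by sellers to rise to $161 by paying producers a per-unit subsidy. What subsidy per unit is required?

At a seller price of 161, quantity supplied is -304.5 + 6.5·161 = 742.
Buyers absorb 742 only when they pay Pb with 1491 − 7·Pb = 742, i.e. Pb = 107.
s = Ps − Pb = 161 − 107 = 54.

Required subsidy s = $54 per unit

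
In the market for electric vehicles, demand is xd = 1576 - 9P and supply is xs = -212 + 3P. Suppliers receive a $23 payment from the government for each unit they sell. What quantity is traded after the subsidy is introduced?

Pre-subsidy: 1576 - 9P = -212 + 3P gives P* = 149, x* = 235.
With the subsidy, sellers receive Ps = Pb + 23 for each unit, where Pb is the price buyers pay.
Supply in terms of Pb becomes xs = -212 + 3(Pb + 23) = -143 + 3Pb. Setting this equal to demand: 1576 - 9Pb = -143 + 3Pb, so Pb = 143.25.
Sellers receive Ps = 143.25 + 23 = 166.25; x' = 1576 − 9·143.25 = 286.75.

x' = 286.75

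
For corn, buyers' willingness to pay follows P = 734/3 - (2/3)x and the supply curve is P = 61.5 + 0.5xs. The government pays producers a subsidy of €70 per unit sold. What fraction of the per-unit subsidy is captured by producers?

Pre-subsidy: 734/3 - (2/3)x = 61.5 + 0.5x gives x* = 157 and P* = 140.
With the subsidy, sellers receive Ps = Pb + 70 for each unit, where Pb is the price buyers pay.
On the curves, Pb = 734/3 - (2/3)x and Ps = 61.5 + 0.5x; the wedge Ps − Pb = 70 gives 61.5 + 0.5x − (734/3 - (2/3)x) = 70, so x' = 217.
Then Pb = 734/3 − (2/3)·217 = 100 and Ps = 61.5 + 0.5·217 = 170.
Buyers' price falls by P* − Pb = 140 − 100 = 40; sellers' price rises by Ps − P* = 170 − 140 = 30.
So producers capture 30/70 = 3/7 of each unit of subsidy.

Producer share = 3/7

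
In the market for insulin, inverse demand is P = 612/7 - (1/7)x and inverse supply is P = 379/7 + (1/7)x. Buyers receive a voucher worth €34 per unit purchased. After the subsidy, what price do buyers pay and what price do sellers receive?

Buyers pay 753/14; sellers receive 1229/14

Pre-subsidy: 612/7 - (1/7)x = 379/7 + (1/7)x gives x* = 116.5 and P* = 991/14.
With the rebate, buyers effectively pay Pb = Ps − 34, where Ps is the price sellers receive.
On the curves, Pb = 612/7 - (1/7)x and Ps = 379/7 + (1/7)x; the wedge Ps − Pb = 34 gives 379/7 + (1/7)x − (612/7 - (1/7)x) = 34, so x' = 235.5.
Then Pb = 612/7 − (1/7)·235.5 = 753/14 and Ps = 379/7 + (1/7)·235.5 = 1229/14.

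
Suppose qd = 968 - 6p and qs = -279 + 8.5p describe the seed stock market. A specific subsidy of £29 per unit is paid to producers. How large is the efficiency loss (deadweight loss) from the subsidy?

Pre-subsidy: 968 - 6p = -279 + 8.5p gives p* = 86, q* = 452.
With the subsidy, sellers receive ps = pb + 29 for each unit, where pb is the price buyers pay.
Supply in terms of pb becomes qs = -279 + 8.5(pb + 29) = -32.5 + 8.5pb. Setting this equal to demand: 968 - 6pb = -32.5 + 8.5pb, so pb = 69.
Sellers receive ps = 69 + 29 = 98; q' = 968 − 6·69 = 554.
The subsidy expands output by 554 − 452 = 102 past the efficient level; on those units the gap between marginal cost and willingness to pay runs from 0 up to 29.
DWL = ½ × 29 × 102 = 1479.

Deadweight loss = £1479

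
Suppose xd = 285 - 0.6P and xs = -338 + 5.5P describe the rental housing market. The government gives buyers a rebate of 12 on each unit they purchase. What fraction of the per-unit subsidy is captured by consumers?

Consumer share = 55/61

Pre-subsidy: 285 - 0.6P = -338 + 5.5P gives P* = 6230/61, x* = 13647/61.
With the rebate, buyers effectively pay Pb = Ps − 12, where Ps is the price sellers receive.
Demand in terms of Ps becomes xd = 285 − 0.6(Ps − 12) = 292.2 - 0.6Ps. Setting this equal to supply: 292.2 - 0.6Ps = -338 + 5.5Ps, so Ps = 6302/61.
Buyers pay Pb = 6302/61 − 12 = 5570/61; x' = -338 + 5.5·(6302/61) = 14043/61.
Buyers' price falls by P* − Pb = 6230/61 − 5570/61 = 660/61; sellers' price rises by Ps − P* = 6302/61 − 6230/61 = 72/61.
So consumers capture (660/61)/12 = 55/61 of each unit of subsidy.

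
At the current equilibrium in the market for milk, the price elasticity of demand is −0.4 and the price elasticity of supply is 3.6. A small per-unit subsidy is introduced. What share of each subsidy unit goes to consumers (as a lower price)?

For a small subsidy around the equilibrium, the benefit split depends on the relative slopes, which at a point are proportional to the elasticities.
Buyer share = εs/(εs + |εd|) = 3.6/(3.6 + 0.4) = 0.9; seller share = |εd|/(εs + |εd|) = 0.1.

Consumer share = 0.9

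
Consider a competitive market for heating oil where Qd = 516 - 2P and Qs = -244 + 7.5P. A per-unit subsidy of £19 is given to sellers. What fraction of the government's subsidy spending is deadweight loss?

Pre-subsidy: 516 - 2P = -244 + 7.5P gives P* = 80, Q* = 356.
With the subsidy, sellers receive Ps = Pb + 19 for each unit, where Pb is the price buyers pay.
Supply in terms of Pb becomes Qs = -244 + 7.5(Pb + 19) = -101.5 + 7.5Pb. Setting this equal to demand: 516 - 2Pb = -101.5 + 7.5Pb, so Pb = 65.
Sellers receive Ps = 65 + 19 = 84; Q' = 516 − 2·65 = 386.
ΔCS = ½(356 + 386)(80 − 65) = 5565; ΔPS = ½(356 + 386)(84 − 80) = 1484.
Government spending = 19 × 386 = 7334.
DWL = ½ × 19 × (386 − 356) = 285; fraction = 285 / 7334 = 15/386.

DWL / government spending = 15/386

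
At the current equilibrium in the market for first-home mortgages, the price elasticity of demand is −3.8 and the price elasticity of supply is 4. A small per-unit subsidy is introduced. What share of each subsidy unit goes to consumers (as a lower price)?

Consumer share = 20/39

For a small subsidy around the equilibrium, the benefit split depends on the relative slopes, which at a point are proportional to the elasticities.
Buyer share = εs/(εs + |εd|) = 4/(4 + 3.8) = 20/39; seller share = |εd|/(εs + |εd|) = 19/39.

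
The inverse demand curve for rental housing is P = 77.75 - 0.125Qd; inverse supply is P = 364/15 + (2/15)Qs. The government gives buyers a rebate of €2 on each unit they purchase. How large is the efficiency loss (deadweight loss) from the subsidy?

Pre-subsidy: 77.75 - 0.125Q = 364/15 + (2/15)Q gives Q* = 6418/31 and P* = 1608/31.
With the rebate, buyers effectively pay Pb = Ps − 2, where Ps is the price sellers receive.
On the curves, Pb = 77.75 - 0.125Q and Ps = 364/15 + (2/15)Q; the wedge Ps − Pb = 2 gives 364/15 + (2/15)Q − (77.75 - 0.125Q) = 2, so Q' = 6658/31.
Then Pb = 77.75 − 0.125·(6658/31) = 1578/31 and Ps = 364/15 + (2/15)·(6658/31) = 1640/31.
The subsidy expands output by 6658/31 − 6418/31 = 240/31 past the efficient level; on those units the gap between marginal cost and willingness to pay runs from 0 up to 2.
DWL = ½ × 2 × 240/31 = 240/31.

Deadweight loss = 240/31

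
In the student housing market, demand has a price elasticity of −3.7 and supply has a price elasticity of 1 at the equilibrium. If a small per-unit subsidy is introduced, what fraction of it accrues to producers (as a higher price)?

For a small subsidy around the equilibrium, the benefit split depends on the relative slopes, which at a point are proportional to the elasticities.
Buyer share = εs/(εs + |εd|) = 1/(1 + 3.7) = 10/47; seller share = |εd|/(εs + |εd|) = 37/47.
So producers capture 37/47 of the subsidy.

Producer share = 37/47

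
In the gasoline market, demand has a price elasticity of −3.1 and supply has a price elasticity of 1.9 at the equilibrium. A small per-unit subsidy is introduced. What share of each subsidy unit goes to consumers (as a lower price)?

For a small subsidy around the equilibrium, the benefit split depends on the relative slopes, which at a point are proportional to the elasticities.
Buyer share = εs/(εs + |εd|) = 1.9/(1.9 + 3.1) = 0.38; seller share = |εd|/(εs + |εd|) = 0.62.

Consumer share = 0.38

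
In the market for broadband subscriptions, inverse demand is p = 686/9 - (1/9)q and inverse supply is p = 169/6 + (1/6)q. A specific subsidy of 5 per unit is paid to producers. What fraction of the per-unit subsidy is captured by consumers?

Consumer share = 0.4

Pre-subsidy: 686/9 - (1/9)q = 169/6 + (1/6)q gives q* = 173 and p* = 57.
With the subsidy, sellers receive ps = pb + 5 for each unit, where pb is the price buyers pay.
On the curves, pb = 686/9 - (1/9)q and ps = 169/6 + (1/6)q; the wedge ps − pb = 5 gives 169/6 + (1/6)q − (686/9 - (1/9)q) = 5, so q' = 191.
Then pb = 686/9 − (1/9)·191 = 55 and ps = 169/6 + (1/6)·191 = 60.
Buyers' price falls by p* − pb = 57 − 55 = 2; sellers' price rises by ps − p* = 60 − 57 = 3.
So consumers capture 2/5 = 0.4 of each unit of subsidy.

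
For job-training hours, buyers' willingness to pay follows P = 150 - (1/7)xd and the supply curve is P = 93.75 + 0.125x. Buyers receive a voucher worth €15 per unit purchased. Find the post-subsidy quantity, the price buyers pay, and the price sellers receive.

Pre-subsidy: 150 - (1/7)x = 93.75 + 0.125x gives x* = 210 and P* = 120.
With the rebate, buyers effectively pay Pb = Ps − 15, where Ps is the price sellers receive.
On the curves, Pb = 150 - (1/7)x and Ps = 93.75 + 0.125x; the wedge Ps − Pb = 15 gives 93.75 + 0.125x − (150 - (1/7)x) = 15, so x' = 266.
Then Pb = 150 − (1/7)·266 = 112 and Ps = 93.75 + 0.125·266 = 127.

x' = 266; buyers pay €112; sellers receive €127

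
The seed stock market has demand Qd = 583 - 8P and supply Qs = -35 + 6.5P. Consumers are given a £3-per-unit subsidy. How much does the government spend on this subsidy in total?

Pre-subsidy: 583 - 8P = -35 + 6.5P gives P* = 1236/29, Q* = 7019/29.
With the rebate, buyers effectively pay Pb = Ps − 3, where Ps is the price sellers receive.
Demand in terms of Ps becomes Qd = 583 − 8(Ps − 3) = 607 - 8Ps. Setting this equal to supply: 607 - 8Ps = -35 + 6.5Ps, so Ps = 1284/29.
Buyers pay Pb = 1284/29 − 3 = 1197/29; Q' = -35 + 6.5·(1284/29) = 7331/29.
Government outlay = subsidy × quantity = 3 × 7331/29 = 21993/29.

Government cost = 21993/29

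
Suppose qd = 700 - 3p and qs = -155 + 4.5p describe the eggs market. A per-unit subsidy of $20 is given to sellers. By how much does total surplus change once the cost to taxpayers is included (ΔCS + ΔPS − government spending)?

Pre-subsidy: 700 - 3p = -155 + 4.5p gives p* = 114, q* = 358.
With the subsidy, sellers receive ps = pb + 20 for each unit, where pb is the price buyers pay.
Supply in terms of pb becomes qs = -155 + 4.5(pb + 20) = -65 + 4.5pb. Setting this equal to demand: 700 - 3pb = -65 + 4.5pb, so pb = 102.
Sellers receive ps = 102 + 20 = 122; q' = 700 − 3·102 = 394.
ΔCS = ½(358 + 394)(114 − 102) = 4512; ΔPS = ½(358 + 394)(122 − 114) = 3008.
Government spending = 20 × 394 = 7880.
Net change = 4512 + 3008 − 7880 = -360. The loss equals the DWL triangle ½·20·36.

Net change in total surplus = -$360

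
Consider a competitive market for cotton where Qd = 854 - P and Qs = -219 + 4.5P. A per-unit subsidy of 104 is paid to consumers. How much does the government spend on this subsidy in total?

Government cost = 77376

Pre-subsidy: 854 - P = -219 + 4.5P gives P* = 2146/11, Q* = 7248/11.
With the rebate, buyers effectively pay Pb = Ps − 104, where Ps is the price sellers receive.
Demand in terms of Ps becomes Qd = 854 − 1(Ps − 104) = 958 - Ps. Setting this equal to supply: 958 - Ps = -219 + 4.5Ps, so Ps = 214.
Buyers pay Pb = 214 − 104 = 110; Q' = -219 + 4.5·214 = 744.
Government outlay = subsidy × quantity = 104 × 744 = 77376.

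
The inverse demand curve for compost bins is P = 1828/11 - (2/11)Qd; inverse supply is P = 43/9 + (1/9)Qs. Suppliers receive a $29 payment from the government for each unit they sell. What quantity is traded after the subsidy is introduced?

Q' = 650

Pre-subsidy: 1828/11 - (2/11)Q = 43/9 + (1/9)Q gives Q* = 551 and P* = 66.
With the subsidy, sellers receive Ps = Pb + 29 for each unit, where Pb is the price buyers pay.
On the curves, Pb = 1828/11 - (2/11)Q and Ps = 43/9 + (1/9)Q; the wedge Ps − Pb = 29 gives 43/9 + (1/9)Q − (1828/11 - (2/11)Q) = 29, so Q' = 650.
Then Pb = 1828/11 − (2/11)·650 = 48 and Ps = 43/9 + (1/9)·650 = 77.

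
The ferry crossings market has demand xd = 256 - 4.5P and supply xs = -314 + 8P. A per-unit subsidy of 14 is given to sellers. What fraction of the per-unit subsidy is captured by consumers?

Consumer share = 0.64

Pre-subsidy: 256 - 4.5P = -314 + 8P gives P* = 45.6, x* = 50.8.
With the subsidy, sellers receive Ps = Pb + 14 for each unit, where Pb is the price buyers pay.
Supply in terms of Pb becomes xs = -314 + 8(Pb + 14) = -202 + 8Pb. Setting this equal to demand: 256 - 4.5Pb = -202 + 8Pb, so Pb = 36.64.
Sellers receive Ps = 36.64 + 14 = 50.64; x' = 256 − 4.5·36.64 = 91.12.
Buyers' price falls by P* − Pb = 45.6 − 36.64 = 8.96; sellers' price rises by Ps − P* = 50.64 − 45.6 = 5.04.
So consumers capture 8.96/14 = 0.64 of each unit of subsidy.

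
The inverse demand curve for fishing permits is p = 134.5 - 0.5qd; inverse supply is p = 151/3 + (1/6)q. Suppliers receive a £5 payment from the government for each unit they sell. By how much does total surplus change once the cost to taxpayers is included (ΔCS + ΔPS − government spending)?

Pre-subsidy: 134.5 - 0.5q = 151/3 + (1/6)q gives q* = 126.25 and p* = 71.375.
With the subsidy, sellers receive ps = pb + 5 for each unit, where pb is the price buyers pay.
On the curves, pb = 134.5 - 0.5q and ps = 151/3 + (1/6)q; the wedge ps − pb = 5 gives 151/3 + (1/6)q − (134.5 - 0.5q) = 5, so q' = 133.75.
Then pb = 134.5 − 0.5·133.75 = 67.625 and ps = 151/3 + (1/6)·133.75 = 72.625.
ΔCS = ½(126.25 + 133.75)(71.375 − 67.625) = 487.5; ΔPS = ½(126.25 + 133.75)(72.625 − 71.375) = 162.5.
Government spending = 5 × 133.75 = 668.75.
Net change = 487.5 + 162.5 − 668.75 = -18.75. The loss equals the DWL triangle ½·5·7.5.

Net change in total surplus = -£18.75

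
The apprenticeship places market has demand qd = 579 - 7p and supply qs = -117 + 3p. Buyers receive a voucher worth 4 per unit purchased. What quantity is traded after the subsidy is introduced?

Pre-subsidy: 579 - 7p = -117 + 3p gives p* = 69.6, q* = 91.8.
With the rebate, buyers effectively pay pb = ps − 4, where ps is the price sellers receive.
Demand in terms of ps becomes qd = 579 − 7(ps − 4) = 607 - 7ps. Setting this equal to supply: 607 - 7ps = -117 + 3ps, so ps = 72.4.
Buyers pay pb = 72.4 − 4 = 68.4; q' = -117 + 3·72.4 = 100.2.

q' = 100.2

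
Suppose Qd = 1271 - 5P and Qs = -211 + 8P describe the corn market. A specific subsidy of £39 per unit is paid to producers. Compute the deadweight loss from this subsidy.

Deadweight loss = £2340

Pre-subsidy: 1271 - 5P = -211 + 8P gives P* = 114, Q* = 701.
With the subsidy, sellers receive Ps = Pb + 39 for each unit, where Pb is the price buyers pay.
Supply in terms of Pb becomes Qs = -211 + 8(Pb + 39) = 101 + 8Pb. Setting this equal to demand: 1271 - 5Pb = 101 + 8Pb, so Pb = 90.
Sellers receive Ps = 90 + 39 = 129; Q' = 1271 − 5·90 = 821.
The subsidy expands output by 821 − 701 = 120 past the efficient level; on those units the gap between marginal cost and willingness to pay runs from 0 up to 39.
DWL = ½ × 39 × 120 = 2340.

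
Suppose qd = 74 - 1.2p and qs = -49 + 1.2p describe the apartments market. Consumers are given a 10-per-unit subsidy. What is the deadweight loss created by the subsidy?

Pre-subsidy: 74 - 1.2p = -49 + 1.2p gives p* = 51.25, q* = 12.5.
With the rebate, buyers effectively pay pb = ps − 10, where ps is the price sellers receive.
Demand in terms of ps becomes qd = 74 − 1.2(ps − 10) = 86 - 1.2ps. Setting this equal to supply: 86 - 1.2ps = -49 + 1.2ps, so ps = 56.25.
Buyers pay pb = 56.25 − 10 = 46.25; q' = -49 + 1.2·56.25 = 18.5.
The subsidy expands output by 18.5 − 12.5 = 6 past the efficient level; on those units the gap between marginal cost and willingness to pay runs from 0 up to 10.
DWL = ½ × 10 × 6 = 30.

Deadweight loss = 30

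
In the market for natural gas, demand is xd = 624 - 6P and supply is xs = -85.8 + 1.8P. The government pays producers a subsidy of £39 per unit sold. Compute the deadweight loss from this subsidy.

Pre-subsidy: 624 - 6P = -85.8 + 1.8P gives P* = 91, x* = 78.
With the subsidy, sellers receive Ps = Pb + 39 for each unit, where Pb is the price buyers pay.
Supply in terms of Pb becomes xs = -85.8 + 1.8(Pb + 39) = -15.6 + 1.8Pb. Setting this equal to demand: 624 - 6Pb = -15.6 + 1.8Pb, so Pb = 82.
Sellers receive Ps = 82 + 39 = 121; x' = 624 − 6·82 = 132.
The subsidy expands output by 132 − 78 = 54 past the efficient level; on those units the gap between marginal cost and willingness to pay runs from 0 up to 39.
DWL = ½ × 39 × 54 = 1053.

Deadweight loss = £1053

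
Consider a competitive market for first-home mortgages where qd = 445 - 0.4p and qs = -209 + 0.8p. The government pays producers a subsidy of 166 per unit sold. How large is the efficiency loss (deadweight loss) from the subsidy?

Deadweight loss = 55112/15

Pre-subsidy: 445 - 0.4p = -209 + 0.8p gives p* = 545, q* = 227.
With the subsidy, sellers receive ps = pb + 166 for each unit, where pb is the price buyers pay.
Supply in terms of pb becomes qs = -209 + 0.8(pb + 166) = -76.2 + 0.8pb. Setting this equal to demand: 445 - 0.4pb = -76.2 + 0.8pb, so pb = 1303/3.
Sellers receive ps = 1303/3 + 166 = 1801/3; q' = 445 − 0.4·(1303/3) = 4069/15.
The subsidy expands output by 4069/15 − 227 = 664/15 past the efficient level; on those units the gap between marginal cost and willingness to pay runs from 0 up to 166.
DWL = ½ × 166 × 664/15 = 55112/15.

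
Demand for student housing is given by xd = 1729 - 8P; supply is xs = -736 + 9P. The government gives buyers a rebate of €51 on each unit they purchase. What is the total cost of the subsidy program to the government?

Government cost = €40035

Pre-subsidy: 1729 - 8P = -736 + 9P gives P* = 145, x* = 569.
With the rebate, buyers effectively pay Pb = Ps − 51, where Ps is the price sellers receive.
Demand in terms of Ps becomes xd = 1729 − 8(Ps − 51) = 2137 - 8Ps. Setting this equal to supply: 2137 - 8Ps = -736 + 9Ps, so Ps = 169.
Buyers pay Pb = 169 − 51 = 118; x' = -736 + 9·169 = 785.
Government outlay = subsidy × quantity = 51 × 785 = 40035.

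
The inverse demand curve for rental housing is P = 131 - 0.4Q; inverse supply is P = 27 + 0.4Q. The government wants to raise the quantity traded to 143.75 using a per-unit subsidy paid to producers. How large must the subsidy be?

Required subsidy s = 11 per unit

At Q = 143.75, from the demand curve buyers pay Pb = 131 − 0.4·143.75 = 73.5; from the supply curve sellers need Ps = 27 + 0.4·143.75 = 84.5.
The subsidy must fill the gap: s = Ps − Pb = 84.5 − 73.5 = 11.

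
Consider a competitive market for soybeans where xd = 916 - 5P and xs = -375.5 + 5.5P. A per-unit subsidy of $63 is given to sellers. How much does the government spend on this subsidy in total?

Pre-subsidy: 916 - 5P = -375.5 + 5.5P gives P* = 123, x* = 301.
With the subsidy, sellers receive Ps = Pb + 63 for each unit, where Pb is the price buyers pay.
Supply in terms of Pb becomes xs = -375.5 + 5.5(Pb + 63) = -29 + 5.5Pb. Setting this equal to demand: 916 - 5Pb = -29 + 5.5Pb, so Pb = 90.
Sellers receive Ps = 90 + 63 = 153; x' = 916 − 5·90 = 466.
Government outlay = subsidy × quantity = 63 × 466 = 29358.

Government cost = $29358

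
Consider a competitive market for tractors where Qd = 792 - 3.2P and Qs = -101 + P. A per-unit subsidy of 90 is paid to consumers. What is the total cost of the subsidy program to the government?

Government cost = 113520/7

Pre-subsidy: 792 - 3.2P = -101 + P gives P* = 4465/21, Q* = 2344/21.
With the rebate, buyers effectively pay Pb = Ps − 90, where Ps is the price sellers receive.
Demand in terms of Ps becomes Qd = 792 − 3.2(Ps − 90) = 1080 - 3.2Ps. Setting this equal to supply: 1080 - 3.2Ps = -101 + Ps, so Ps = 5905/21.
Buyers pay Pb = 5905/21 − 90 = 4015/21; Q' = -101 + 1·(5905/21) = 3784/21.
Government outlay = subsidy × quantity = 90 × 3784/21 = 113520/7.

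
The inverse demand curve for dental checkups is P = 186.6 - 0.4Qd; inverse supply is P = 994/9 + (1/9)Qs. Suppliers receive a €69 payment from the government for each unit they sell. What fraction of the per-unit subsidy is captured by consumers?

Consumer share = 18/23

Pre-subsidy: 186.6 - 0.4Q = 994/9 + (1/9)Q gives Q* = 149 and P* = 127.
With the subsidy, sellers receive Ps = Pb + 69 for each unit, where Pb is the price buyers pay.
On the curves, Pb = 186.6 - 0.4Q and Ps = 994/9 + (1/9)Q; the wedge Ps − Pb = 69 gives 994/9 + (1/9)Q − (186.6 - 0.4Q) = 69, so Q' = 284.
Then Pb = 186.6 − 0.4·284 = 73 and Ps = 994/9 + (1/9)·284 = 142.
Buyers' price falls by P* − Pb = 127 − 73 = 54; sellers' price rises by Ps − P* = 142 − 127 = 15.
So consumers capture 54/69 = 18/23 of each unit of subsidy.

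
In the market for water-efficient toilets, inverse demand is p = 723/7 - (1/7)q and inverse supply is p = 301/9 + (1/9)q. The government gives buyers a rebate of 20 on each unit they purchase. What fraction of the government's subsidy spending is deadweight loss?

DWL / government spending = 63/566

Pre-subsidy: 723/7 - (1/7)q = 301/9 + (1/9)q gives q* = 275 and p* = 64.
With the rebate, buyers effectively pay pb = ps − 20, where ps is the price sellers receive.
On the curves, pb = 723/7 - (1/7)q and ps = 301/9 + (1/9)q; the wedge ps − pb = 20 gives 301/9 + (1/9)q − (723/7 - (1/7)q) = 20, so q' = 353.75.
Then pb = 723/7 − (1/7)·353.75 = 52.75 and ps = 301/9 + (1/9)·353.75 = 72.75.
ΔCS = ½(275 + 353.75)(64 − 52.75) = 3536.71875; ΔPS = ½(275 + 353.75)(72.75 − 64) = 2750.78125.
Government spending = 20 × 353.75 = 7075.
DWL = ½ × 20 × (353.75 − 275) = 787.5; fraction = 787.5 / 7075 = 63/566.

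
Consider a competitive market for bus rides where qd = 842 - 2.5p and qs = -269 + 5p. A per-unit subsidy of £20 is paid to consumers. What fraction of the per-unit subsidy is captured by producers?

Producer share = 1/3

Pre-subsidy: 842 - 2.5p = -269 + 5p gives p* = 2222/15, q* = 1415/3.
With the rebate, buyers effectively pay pb = ps − 20, where ps is the price sellers receive.
Demand in terms of ps becomes qd = 842 − 2.5(ps − 20) = 892 - 2.5ps. Setting this equal to supply: 892 - 2.5ps = -269 + 5ps, so ps = 154.8.
Buyers pay pb = 154.8 − 20 = 134.8; q' = -269 + 5·154.8 = 505.
Buyers' price falls by p* − pb = 2222/15 − 134.8 = 40/3; sellers' price rises by ps − p* = 154.8 − 2222/15 = 20/3.
So producers capture (20/3)/20 = 1/3 of each unit of subsidy.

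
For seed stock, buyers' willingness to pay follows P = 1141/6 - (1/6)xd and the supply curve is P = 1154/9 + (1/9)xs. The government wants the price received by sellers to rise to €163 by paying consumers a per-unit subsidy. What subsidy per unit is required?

Required subsidy s = €25 per unit

At a seller price of 163, quantity supplied is -1154 + 9·163 = 313.
Buyers absorb 313 only when they pay Pb = 1141/6 − (1/6)·313 = 138.
s = Ps − Pb = 163 − 138 = 25.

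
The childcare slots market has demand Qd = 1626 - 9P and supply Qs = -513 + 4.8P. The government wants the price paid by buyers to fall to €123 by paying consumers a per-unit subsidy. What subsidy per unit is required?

Required subsidy s = €92 per unit

At a buyer price of 123, quantity demanded is 1626 − 9·123 = 519.
Sellers supply 519 only when they receive Ps with -513 + 4.8·Ps = 519, i.e. Ps = 215.
s = Ps − Pb = 215 − 123 = 92.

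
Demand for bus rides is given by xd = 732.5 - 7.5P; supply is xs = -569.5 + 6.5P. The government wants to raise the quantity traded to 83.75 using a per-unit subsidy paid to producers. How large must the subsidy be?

Required subsidy s = 14 per unit

At x = 83.75, invert demand for the buyer price: Pb = (732.5 − 83.75)/7.5 = 86.5; invert supply for the seller price: Ps = (83.75 − (-569.5))/6.5 = 100.5.
The subsidy must fill the gap: s = Ps − Pb = 100.5 − 86.5 = 14.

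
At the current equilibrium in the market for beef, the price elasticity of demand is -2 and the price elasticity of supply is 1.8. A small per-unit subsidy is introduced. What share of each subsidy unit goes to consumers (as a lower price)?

For a small subsidy around the equilibrium, the benefit split depends on the relative slopes, which at a point are proportional to the elasticities.
Buyer share = εs/(εs + |εd|) = 1.8/(1.8 + 2) = 9/19; seller share = |εd|/(εs + |εd|) = 10/19.

Consumer share = 9/19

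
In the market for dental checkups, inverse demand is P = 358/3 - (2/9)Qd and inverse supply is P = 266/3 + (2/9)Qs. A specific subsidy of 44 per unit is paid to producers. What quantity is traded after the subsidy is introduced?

Q' = 168

Pre-subsidy: 358/3 - (2/9)Q = 266/3 + (2/9)Q gives Q* = 69 and P* = 104.
With the subsidy, sellers receive Ps = Pb + 44 for each unit, where Pb is the price buyers pay.
On the curves, Pb = 358/3 - (2/9)Q and Ps = 266/3 + (2/9)Q; the wedge Ps − Pb = 44 gives 266/3 + (2/9)Q − (358/3 - (2/9)Q) = 44, so Q' = 168.
Then Pb = 358/3 − (2/9)·168 = 82 and Ps = 266/3 + (2/9)·168 = 126.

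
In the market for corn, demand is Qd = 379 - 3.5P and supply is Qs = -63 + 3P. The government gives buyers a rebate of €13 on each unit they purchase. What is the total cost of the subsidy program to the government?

Pre-subsidy: 379 - 3.5P = -63 + 3P gives P* = 68, Q* = 141.
With the rebate, buyers effectively pay Pb = Ps − 13, where Ps is the price sellers receive.
Demand in terms of Ps becomes Qd = 379 − 3.5(Ps − 13) = 424.5 - 3.5Ps. Setting this equal to supply: 424.5 - 3.5Ps = -63 + 3Ps, so Ps = 75.
Buyers pay Pb = 75 − 13 = 62; Q' = -63 + 3·75 = 162.
Government outlay = subsidy × quantity = 13 × 162 = 2106.

Government cost = €2106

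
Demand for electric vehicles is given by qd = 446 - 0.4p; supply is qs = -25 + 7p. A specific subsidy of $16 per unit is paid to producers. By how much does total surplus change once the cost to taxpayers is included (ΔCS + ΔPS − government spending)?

Pre-subsidy: 446 - 0.4p = -25 + 7p gives p* = 2355/37, q* = 15560/37.
With the subsidy, sellers receive ps = pb + 16 for each unit, where pb is the price buyers pay.
Supply in terms of pb becomes qs = -25 + 7(pb + 16) = 87 + 7pb. Setting this equal to demand: 446 - 0.4pb = 87 + 7pb, so pb = 1795/37.
Sellers receive ps = 1795/37 + 16 = 2387/37; q' = 446 − 0.4·(1795/37) = 15784/37.
ΔCS = ½(15560/37 + 15784/37)(2355/37 − 1795/37) = 8776320/1369; ΔPS = ½(15560/37 + 15784/37)(2387/37 − 2355/37) = 501504/1369.
Government spending = 16 × 15784/37 = 252544/37.
Net change = 8776320/1369 + 501504/1369 − 252544/37 = -1792/37. The loss equals the DWL triangle ½·16·224/37.

Net change in total surplus = -1792/37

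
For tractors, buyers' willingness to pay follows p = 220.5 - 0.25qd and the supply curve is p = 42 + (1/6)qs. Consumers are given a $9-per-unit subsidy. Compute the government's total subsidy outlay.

Government cost = $4050

Pre-subsidy: 220.5 - 0.25q = 42 + (1/6)q gives q* = 428.4 and p* = 113.4.
With the rebate, buyers effectively pay pb = ps − 9, where ps is the price sellers receive.
On the curves, pb = 220.5 - 0.25q and ps = 42 + (1/6)q; the wedge ps − pb = 9 gives 42 + (1/6)q − (220.5 - 0.25q) = 9, so q' = 450.
Then pb = 220.5 − 0.25·450 = 108 and ps = 42 + (1/6)·450 = 117.
Government outlay = subsidy × quantity = 9 × 450 = 4050.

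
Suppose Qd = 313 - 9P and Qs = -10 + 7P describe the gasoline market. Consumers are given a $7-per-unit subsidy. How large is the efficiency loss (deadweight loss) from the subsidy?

Pre-subsidy: 313 - 9P = -10 + 7P gives P* = 20.1875, Q* = 131.3125.
With the rebate, buyers effectively pay Pb = Ps − 7, where Ps is the price sellers receive.
Demand in terms of Ps becomes Qd = 313 − 9(Ps − 7) = 376 - 9Ps. Setting this equal to supply: 376 - 9Ps = -10 + 7Ps, so Ps = 24.125.
Buyers pay Pb = 24.125 − 7 = 17.125; Q' = -10 + 7·24.125 = 158.875.
The subsidy expands output by 158.875 − 131.3125 = 27.5625 past the efficient level; on those units the gap between marginal cost and willingness to pay runs from 0 up to 7.
DWL = ½ × 7 × 27.5625 = 96.46875.

Deadweight loss = $96.46875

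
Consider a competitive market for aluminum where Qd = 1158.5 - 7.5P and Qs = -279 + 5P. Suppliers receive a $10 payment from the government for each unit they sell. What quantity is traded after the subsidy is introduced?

Pre-subsidy: 1158.5 - 7.5P = -279 + 5P gives P* = 115, Q* = 296.
With the subsidy, sellers receive Ps = Pb + 10 for each unit, where Pb is the price buyers pay.
Supply in terms of Pb becomes Qs = -279 + 5(Pb + 10) = -229 + 5Pb. Setting this equal to demand: 1158.5 - 7.5Pb = -229 + 5Pb, so Pb = 111.
Sellers receive Ps = 111 + 10 = 121; Q' = 1158.5 − 7.5·111 = 326.

Q' = 326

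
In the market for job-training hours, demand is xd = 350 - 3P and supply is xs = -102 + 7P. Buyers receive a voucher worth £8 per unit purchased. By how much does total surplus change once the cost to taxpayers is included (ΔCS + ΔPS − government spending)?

Pre-subsidy: 350 - 3P = -102 + 7P gives P* = 45.2, x* = 214.4.
With the rebate, buyers effectively pay Pb = Ps − 8, where Ps is the price sellers receive.
Demand in terms of Ps becomes xd = 350 − 3(Ps − 8) = 374 - 3Ps. Setting this equal to supply: 374 - 3Ps = -102 + 7Ps, so Ps = 47.6.
Buyers pay Pb = 47.6 − 8 = 39.6; x' = -102 + 7·47.6 = 231.2.
ΔCS = ½(214.4 + 231.2)(45.2 − 39.6) = 1247.68; ΔPS = ½(214.4 + 231.2)(47.6 − 45.2) = 534.72.
Government spending = 8 × 231.2 = 1849.6.
Net change = 1247.68 + 534.72 − 1849.6 = -67.2. The loss equals the DWL triangle ½·8·16.8.

Net change in total surplus = -£67.2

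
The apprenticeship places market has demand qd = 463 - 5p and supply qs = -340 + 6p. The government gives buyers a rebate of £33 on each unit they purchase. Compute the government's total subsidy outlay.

Pre-subsidy: 463 - 5p = -340 + 6p gives p* = 73, q* = 98.
With the rebate, buyers effectively pay pb = ps − 33, where ps is the price sellers receive.
Demand in terms of ps becomes qd = 463 − 5(ps − 33) = 628 - 5ps. Setting this equal to supply: 628 - 5ps = -340 + 6ps, so ps = 88.
Buyers pay pb = 88 − 33 = 55; q' = -340 + 6·88 = 188.
Government outlay = subsidy × quantity = 33 × 188 = 6204.

Government cost = £6204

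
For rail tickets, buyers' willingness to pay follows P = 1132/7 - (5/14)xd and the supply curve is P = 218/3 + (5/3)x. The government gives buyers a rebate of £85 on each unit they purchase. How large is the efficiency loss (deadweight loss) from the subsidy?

Deadweight loss = £1785

Pre-subsidy: 1132/7 - (5/14)x = 218/3 + (5/3)x gives x* = 44 and P* = 146.
With the rebate, buyers effectively pay Pb = Ps − 85, where Ps is the price sellers receive.
On the curves, Pb = 1132/7 - (5/14)x and Ps = 218/3 + (5/3)x; the wedge Ps − Pb = 85 gives 218/3 + (5/3)x − (1132/7 - (5/14)x) = 85, so x' = 86.
Then Pb = 1132/7 − (5/14)·86 = 131 and Ps = 218/3 + (5/3)·86 = 216.
The subsidy expands output by 86 − 44 = 42 past the efficient level; on those units the gap between marginal cost and willingness to pay runs from 0 up to 85.
DWL = ½ × 85 × 42 = 1785.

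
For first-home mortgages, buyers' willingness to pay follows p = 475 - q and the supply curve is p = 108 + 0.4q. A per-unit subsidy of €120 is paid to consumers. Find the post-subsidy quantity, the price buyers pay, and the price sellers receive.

Pre-subsidy: 475 - q = 108 + 0.4q gives q* = 1835/7 and p* = 1490/7.
With the rebate, buyers effectively pay pb = ps − 120, where ps is the price sellers receive.
On the curves, pb = 475 - q and ps = 108 + 0.4q; the wedge ps − pb = 120 gives 108 + 0.4q − (475 - q) = 120, so q' = 2435/7.
Then pb = 475 − 1·(2435/7) = 890/7 and ps = 108 + 0.4·(2435/7) = 1730/7.

q' = 2435/7; buyers pay 890/7; sellers receive 1730/7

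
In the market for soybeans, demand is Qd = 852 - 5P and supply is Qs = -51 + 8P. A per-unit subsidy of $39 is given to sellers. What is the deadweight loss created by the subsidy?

Pre-subsidy: 852 - 5P = -51 + 8P gives P* = 903/13, Q* = 6561/13.
With the subsidy, sellers receive Ps = Pb + 39 for each unit, where Pb is the price buyers pay.
Supply in terms of Pb becomes Qs = -51 + 8(Pb + 39) = 261 + 8Pb. Setting this equal to demand: 852 - 5Pb = 261 + 8Pb, so Pb = 591/13.
Sellers receive Ps = 591/13 + 39 = 1098/13; Q' = 852 − 5·(591/13) = 8121/13.
The subsidy expands output by 8121/13 − 6561/13 = 120 past the efficient level; on those units the gap between marginal cost and willingness to pay runs from 0 up to 39.
DWL = ½ × 39 × 120 = 2340.

Deadweight loss = $2340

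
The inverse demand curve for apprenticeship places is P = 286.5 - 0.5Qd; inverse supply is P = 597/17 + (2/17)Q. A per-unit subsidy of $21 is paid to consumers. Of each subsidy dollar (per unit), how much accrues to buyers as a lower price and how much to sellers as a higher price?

Pre-subsidy: 286.5 - 0.5Q = 597/17 + (2/17)Q gives Q* = 407 and P* = 83.
With the rebate, buyers effectively pay Pb = Ps − 21, where Ps is the price sellers receive.
On the curves, Pb = 286.5 - 0.5Q and Ps = 597/17 + (2/17)Q; the wedge Ps − Pb = 21 gives 597/17 + (2/17)Q − (286.5 - 0.5Q) = 21, so Q' = 441.
Then Pb = 286.5 − 0.5·441 = 66 and Ps = 597/17 + (2/17)·441 = 87.
Buyers' price falls by P* − Pb = 83 − 66 = 17; sellers' price rises by Ps − P* = 87 − 83 = 4.

Buyers gain $17 per unit; sellers gain $4 per unit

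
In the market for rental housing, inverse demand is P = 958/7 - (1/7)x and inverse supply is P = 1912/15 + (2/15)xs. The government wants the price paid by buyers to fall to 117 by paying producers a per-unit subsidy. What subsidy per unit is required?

At a buyer price of 117, quantity demanded is 958 − 7·117 = 139.
Sellers supply 139 only when they receive Ps = 1912/15 + (2/15)·139 = 146.
s = Ps − Pb = 146 − 117 = 29.

Required subsidy s = 29 per unit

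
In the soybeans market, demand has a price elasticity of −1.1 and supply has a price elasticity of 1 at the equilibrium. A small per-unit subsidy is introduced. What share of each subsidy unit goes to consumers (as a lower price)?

Consumer share = 10/21

For a small subsidy around the equilibrium, the benefit split depends on the relative slopes, which at a point are proportional to the elasticities.
Buyer share = εs/(εs + |εd|) = 1/(1 + 1.1) = 10/21; seller share = |εd|/(εs + |εd|) = 11/21.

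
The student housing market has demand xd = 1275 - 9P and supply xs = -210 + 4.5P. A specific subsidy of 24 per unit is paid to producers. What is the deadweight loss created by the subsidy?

Deadweight loss = 864

Pre-subsidy: 1275 - 9P = -210 + 4.5P gives P* = 110, x* = 285.
With the subsidy, sellers receive Ps = Pb + 24 for each unit, where Pb is the price buyers pay.
Supply in terms of Pb becomes xs = -210 + 4.5(Pb + 24) = -102 + 4.5Pb. Setting this equal to demand: 1275 - 9Pb = -102 + 4.5Pb, so Pb = 102.
Sellers receive Ps = 102 + 24 = 126; x' = 1275 − 9·102 = 357.
The subsidy expands output by 357 − 285 = 72 past the efficient level; on those units the gap between marginal cost and willingness to pay runs from 0 up to 24.
DWL = ½ × 24 × 72 = 864.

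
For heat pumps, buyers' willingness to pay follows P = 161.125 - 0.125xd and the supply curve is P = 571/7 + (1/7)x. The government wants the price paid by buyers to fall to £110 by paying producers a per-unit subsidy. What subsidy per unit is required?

Required subsidy s = £30 per unit

At a buyer price of 110, quantity demanded is 1289 − 8·110 = 409.
Sellers supply 409 only when they receive Ps = 571/7 + (1/7)·409 = 140.
s = Ps − Pb = 140 − 110 = 30.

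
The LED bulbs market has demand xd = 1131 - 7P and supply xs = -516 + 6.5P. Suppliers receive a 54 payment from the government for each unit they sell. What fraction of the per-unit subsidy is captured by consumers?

Pre-subsidy: 1131 - 7P = -516 + 6.5P gives P* = 122, x* = 277.
With the subsidy, sellers receive Ps = Pb + 54 for each unit, where Pb is the price buyers pay.
Supply in terms of Pb becomes xs = -516 + 6.5(Pb + 54) = -165 + 6.5Pb. Setting this equal to demand: 1131 - 7Pb = -165 + 6.5Pb, so Pb = 96.
Sellers receive Ps = 96 + 54 = 150; x' = 1131 − 7·96 = 459.
Buyers' price falls by P* − Pb = 122 − 96 = 26; sellers' price rises by Ps − P* = 150 − 122 = 28.
So consumers capture 26/54 = 13/27 of each unit of subsidy.

Consumer share = 13/27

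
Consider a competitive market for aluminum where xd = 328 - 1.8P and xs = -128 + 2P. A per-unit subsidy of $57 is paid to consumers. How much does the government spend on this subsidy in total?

Pre-subsidy: 328 - 1.8P = -128 + 2P gives P* = 120, x* = 112.
With the rebate, buyers effectively pay Pb = Ps − 57, where Ps is the price sellers receive.
Demand in terms of Ps becomes xd = 328 − 1.8(Ps − 57) = 430.6 - 1.8Ps. Setting this equal to supply: 430.6 - 1.8Ps = -128 + 2Ps, so Ps = 147.
Buyers pay Pb = 147 − 57 = 90; x' = -128 + 2·147 = 166.
Government outlay = subsidy × quantity = 57 × 166 = 9462.

Government cost = $9462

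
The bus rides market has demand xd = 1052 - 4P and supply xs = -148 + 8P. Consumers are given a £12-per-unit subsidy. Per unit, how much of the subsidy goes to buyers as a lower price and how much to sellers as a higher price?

Pre-subsidy: 1052 - 4P = -148 + 8P gives P* = 100, x* = 652.
With the rebate, buyers effectively pay Pb = Ps − 12, where Ps is the price sellers receive.
Demand in terms of Ps becomes xd = 1052 − 4(Ps − 12) = 1100 - 4Ps. Setting this equal to supply: 1100 - 4Ps = -148 + 8Ps, so Ps = 104.
Buyers pay Pb = 104 − 12 = 92; x' = -148 + 8·104 = 684.
Buyers' price falls by P* − Pb = 100 − 92 = 8; sellers' price rises by Ps − P* = 104 − 100 = 4.

Buyers gain £8 per unit; sellers gain £4 per unit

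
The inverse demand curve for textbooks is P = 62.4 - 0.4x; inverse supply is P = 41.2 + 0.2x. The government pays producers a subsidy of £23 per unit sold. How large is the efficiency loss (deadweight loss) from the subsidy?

Pre-subsidy: 62.4 - 0.4x = 41.2 + 0.2x gives x* = 106/3 and P* = 724/15.
With the subsidy, sellers receive Ps = Pb + 23 for each unit, where Pb is the price buyers pay.
On the curves, Pb = 62.4 - 0.4x and Ps = 41.2 + 0.2x; the wedge Ps − Pb = 23 gives 41.2 + 0.2x − (62.4 - 0.4x) = 23, so x' = 221/3.
Then Pb = 62.4 − 0.4·(221/3) = 494/15 and Ps = 41.2 + 0.2·(221/3) = 839/15.
The subsidy expands output by 221/3 − 106/3 = 115/3 past the efficient level; on those units the gap between marginal cost and willingness to pay runs from 0 up to 23.
DWL = ½ × 23 × 115/3 = 2645/6.

Deadweight loss = 2645/6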